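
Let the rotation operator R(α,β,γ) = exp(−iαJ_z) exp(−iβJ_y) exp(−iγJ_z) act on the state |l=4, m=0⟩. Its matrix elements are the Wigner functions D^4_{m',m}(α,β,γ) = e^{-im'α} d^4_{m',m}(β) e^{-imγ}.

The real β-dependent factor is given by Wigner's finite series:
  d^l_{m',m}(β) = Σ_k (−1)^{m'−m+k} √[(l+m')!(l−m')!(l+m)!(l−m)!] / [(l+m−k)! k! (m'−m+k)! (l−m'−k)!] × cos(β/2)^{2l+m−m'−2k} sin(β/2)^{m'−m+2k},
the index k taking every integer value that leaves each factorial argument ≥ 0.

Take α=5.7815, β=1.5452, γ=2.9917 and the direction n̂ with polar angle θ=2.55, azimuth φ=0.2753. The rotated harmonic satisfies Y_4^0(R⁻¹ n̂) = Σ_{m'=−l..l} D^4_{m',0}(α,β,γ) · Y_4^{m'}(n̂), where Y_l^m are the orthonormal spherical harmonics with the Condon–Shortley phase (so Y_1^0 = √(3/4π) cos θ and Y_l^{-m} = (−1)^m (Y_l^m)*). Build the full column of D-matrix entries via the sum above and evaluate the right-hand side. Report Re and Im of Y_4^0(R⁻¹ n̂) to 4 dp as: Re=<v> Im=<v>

Re=-0.0577 Im=0.0000

Need the full column D^4_{m',0} for m'=−4..4 at α=5.7815, β=1.5452, γ=2.9917.
cos(β/2)=0.716098, sin(β/2)=0.697999
d^4_{-4,0}: single k=4 term ⇒ +0.522228;  D = -0.220520-0.473384i
d^4_{-3,0}: k∈[3..4] ⇒ +0.757692 -0.719875 = +0.037816;  D = +0.002484-0.037734i
d^4_{-2,0}: k∈[2..4] ⇒ +0.623257 -1.579068 +0.562596 = -0.393215;  D = -0.211338+0.331593i
d^4_{-1,0}: k∈[1..4] ⇒ +0.301425 -1.718283 +1.632524 -0.258508 = -0.042842;  D = -0.037563+0.020603i
d^4_{0,0}: k∈[0..4] ⇒ +0.069148 -1.051153 +2.247053 -0.948846 +0.056343 = +0.372546;  D = +0.372546+0.000000i
d^4_{1,0}: k∈[0..3] ⇒ -0.301425 +1.718283 -1.632524 +0.258508 = +0.042842;  D = +0.037563+0.020603i
d^4_{2,0}: k∈[0..2] ⇒ +0.623257 -1.579068 +0.562596 = -0.393215;  D = -0.211338-0.331593i
d^4_{3,0}: k∈[0..1] ⇒ -0.757692 +0.719875 = -0.037816;  D = -0.002484-0.037734i
d^4_{4,0}: single k=0 term ⇒ +0.522228;  D = -0.220520+0.473384i
Y_4^{m'}(θ=2.55,φ=0.2753) and Σ D·Y over m':
  (-0.2205-0.4734i)·(+0.0194-0.0382i)  (+0.0025-0.0377i)·(-0.1222+0.1325i)  (-0.2113+0.3316i)·(+0.3390-0.2081i)  (-0.0376+0.0206i)·(-0.3842+0.1085i)  (+0.3725+0.0000i)·(-0.1116+0.0000i)  (+0.0376+0.0206i)·(+0.3842+0.1085i)  (-0.2113-0.3316i)·(+0.3390+0.2081i)  (-0.0025-0.0377i)·(+0.1222+0.1325i)  (-0.2205+0.4734i)·(+0.0194+0.0382i)
Y_4^0(R⁻¹ n̂) = -0.057741+0.000000i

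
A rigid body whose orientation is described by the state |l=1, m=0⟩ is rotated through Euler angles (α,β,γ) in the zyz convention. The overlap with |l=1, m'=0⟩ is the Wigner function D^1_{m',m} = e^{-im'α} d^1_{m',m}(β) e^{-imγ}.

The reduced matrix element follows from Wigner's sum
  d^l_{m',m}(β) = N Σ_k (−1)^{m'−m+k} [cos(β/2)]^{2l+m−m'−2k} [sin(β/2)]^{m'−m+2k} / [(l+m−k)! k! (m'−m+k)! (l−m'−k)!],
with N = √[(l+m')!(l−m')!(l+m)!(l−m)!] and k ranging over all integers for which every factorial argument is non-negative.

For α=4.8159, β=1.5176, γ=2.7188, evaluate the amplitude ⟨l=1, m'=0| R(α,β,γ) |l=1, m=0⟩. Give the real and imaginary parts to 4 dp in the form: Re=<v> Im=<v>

Re=0.0532 Im=0.0000

D^1_{0,0}(4.8159,1.5176,2.7188) = e^{-i·0·4.8159}·d^1_{0,0}(1.5176)·e^{-i·0·2.7188}. Compute d first:
c=cos(1.5176/2)=0.725662, s=sin(1.5176/2)=0.688051; N=√[1·1·1·1]=1.000000
k: max(0,(0)−(0))=0 … min(1+(0),1−(0))=1
  k=0: (−1)^0·1.0000/(1)·0.7257^2·0.6881^0 = +0.526586
  k=1: (−1)^1·1.0000/(1)·0.7257^0·0.6881^2 = -0.473414
d^1_{0,0}(1.5176) = +0.526586 -0.473414 = +0.053171
Phases: e^{-i·(0)·4.8159}=+1.000000+0.000000i, e^{-i·(0)·2.7188}=+1.000000+0.000000i ⇒ D=+0.053171+0.000000i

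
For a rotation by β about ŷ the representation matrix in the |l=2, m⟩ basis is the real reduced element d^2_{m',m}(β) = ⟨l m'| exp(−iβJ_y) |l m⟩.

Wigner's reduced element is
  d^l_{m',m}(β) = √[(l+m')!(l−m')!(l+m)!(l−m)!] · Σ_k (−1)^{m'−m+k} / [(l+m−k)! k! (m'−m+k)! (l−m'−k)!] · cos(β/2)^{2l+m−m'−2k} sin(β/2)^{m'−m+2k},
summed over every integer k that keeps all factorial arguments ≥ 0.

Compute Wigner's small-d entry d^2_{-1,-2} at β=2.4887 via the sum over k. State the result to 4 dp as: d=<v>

d^2_{-1,-2}(β=2.4887) via Wigner's sum:
Half-angle: c=0.320679, s=0.947188. N=√(1·6·1·24)=12.000000
k∈{0} keeps every argument non-negative
  k=0: (−1)^1·12.0000/(6)·0.3207^3·0.9472^1 = -0.062471
d^2_{-1,-2}(2.4887) = -0.062471

d=-0.0625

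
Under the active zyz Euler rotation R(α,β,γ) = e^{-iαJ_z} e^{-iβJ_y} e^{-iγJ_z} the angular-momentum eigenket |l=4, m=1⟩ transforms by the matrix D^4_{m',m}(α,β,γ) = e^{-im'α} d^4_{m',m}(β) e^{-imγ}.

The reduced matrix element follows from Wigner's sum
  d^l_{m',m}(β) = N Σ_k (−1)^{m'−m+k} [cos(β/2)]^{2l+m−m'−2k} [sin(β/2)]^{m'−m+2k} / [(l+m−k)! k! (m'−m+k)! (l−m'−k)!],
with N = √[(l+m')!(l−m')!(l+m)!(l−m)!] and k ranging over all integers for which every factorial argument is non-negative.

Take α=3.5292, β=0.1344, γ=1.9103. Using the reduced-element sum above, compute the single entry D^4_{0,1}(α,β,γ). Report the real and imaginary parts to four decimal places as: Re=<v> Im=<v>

Re=-0.0958 Im=-0.2712

First d^4_{0,1}(β=0.1344), then the phase factors e^{-i(0)α} and e^{-i(1)γ}:
With c≡cos(β/2)=0.997743 and s≡sin(β/2)=0.067149, N=[24·24·120·6]^{1/2}=643.987578
The bounds max(0,m−m')=1 and min(l+m,l−m')=4 give 4 terms
  k=1: (−1)^0·643.9876/(144)·0.9977^7·0.0671^1 = +0.295589
  k=2: (−1)^1·643.9876/(24)·0.9977^5·0.0671^3 = -0.008033
  k=3: (−1)^2·643.9876/(24)·0.9977^3·0.0671^5 = +0.000036
  k=4: (−1)^3·643.9876/(144)·0.9977^1·0.0671^7 = -0.000000
d^4_{0,1}(0.1344) = +0.295589 -0.008033 +0.000036 -0.000000 = +0.287592
Phases: e^{-i·(0)·3.5292}=+1.000000+0.000000i, e^{-i·(1)·1.9103}=-0.333019-0.942920i ⇒ D=-0.095774-0.271176i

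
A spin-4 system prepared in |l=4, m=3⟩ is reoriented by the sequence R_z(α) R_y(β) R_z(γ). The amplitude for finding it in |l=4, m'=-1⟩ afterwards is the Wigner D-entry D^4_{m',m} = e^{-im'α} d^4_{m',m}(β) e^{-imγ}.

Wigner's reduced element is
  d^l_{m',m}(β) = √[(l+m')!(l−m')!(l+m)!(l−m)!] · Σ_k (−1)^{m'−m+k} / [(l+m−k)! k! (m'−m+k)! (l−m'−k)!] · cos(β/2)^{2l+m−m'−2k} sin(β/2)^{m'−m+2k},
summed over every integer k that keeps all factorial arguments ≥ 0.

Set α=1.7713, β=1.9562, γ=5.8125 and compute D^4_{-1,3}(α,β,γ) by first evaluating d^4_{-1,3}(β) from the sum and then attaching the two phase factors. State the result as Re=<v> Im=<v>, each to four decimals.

First d^4_{-1,3}(β=1.9562), then the phase factors e^{-i(-1)α} and e^{-i(3)γ}:
With c≡cos(β/2)=0.558599 and s≡sin(β/2)=0.829438, N=[6·120·5040·1]^{1/2}=1904.940944
Admissible k: 4..5 (factorial args all ≥0)
  k=4: (−1)^0·1904.9409/(144)·0.5586^4·0.8294^4 = +0.609615
  k=5: (−1)^1·1904.9409/(240)·0.5586^2·0.8294^6 = -0.806443
d^4_{-1,3}(1.9562) = +0.609615 -0.806443 = -0.196827
Attach z-rotation phases: D = e^{-i(-1)(1.7713)}·(-0.196827)·e^{-i(3)(5.8125)} = +0.196656+0.008218i

Re=0.1967 Im=0.0082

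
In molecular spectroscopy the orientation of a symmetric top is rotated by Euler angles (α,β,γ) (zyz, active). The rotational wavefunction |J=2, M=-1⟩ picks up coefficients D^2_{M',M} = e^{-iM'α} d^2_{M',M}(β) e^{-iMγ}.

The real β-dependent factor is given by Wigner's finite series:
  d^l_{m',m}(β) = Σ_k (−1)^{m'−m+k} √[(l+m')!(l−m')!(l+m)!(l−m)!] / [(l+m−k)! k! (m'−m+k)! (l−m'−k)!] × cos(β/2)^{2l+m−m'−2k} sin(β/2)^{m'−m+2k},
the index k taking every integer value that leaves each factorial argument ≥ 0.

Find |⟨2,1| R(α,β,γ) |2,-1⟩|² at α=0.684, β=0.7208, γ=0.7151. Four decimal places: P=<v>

P=0.0969

First d^2_{1,-1}(β=0.7208), then the phase factors e^{-i(1)α} and e^{-i(-1)γ}:
c=cos(0.7208/2)=0.935756, s=sin(0.7208/2)=0.352649; N=√[6·1·1·6]=6.000000
k∈{0,1} keeps every argument non-negative
  k=0: (−1)^2·6.0000/(2)·0.9358^2·0.3526^2 = +0.326686
  k=1: (−1)^3·6.0000/(6)·0.9358^0·0.3526^4 = -0.015466
d^2_{1,-1}(0.7208) = +0.326686 -0.015466 = +0.311220
|D^2_{1,-1}|² = |d^2_{1,-1}(β)|² = (+0.311220)² = 0.096858 (the z-rotation phases have unit modulus)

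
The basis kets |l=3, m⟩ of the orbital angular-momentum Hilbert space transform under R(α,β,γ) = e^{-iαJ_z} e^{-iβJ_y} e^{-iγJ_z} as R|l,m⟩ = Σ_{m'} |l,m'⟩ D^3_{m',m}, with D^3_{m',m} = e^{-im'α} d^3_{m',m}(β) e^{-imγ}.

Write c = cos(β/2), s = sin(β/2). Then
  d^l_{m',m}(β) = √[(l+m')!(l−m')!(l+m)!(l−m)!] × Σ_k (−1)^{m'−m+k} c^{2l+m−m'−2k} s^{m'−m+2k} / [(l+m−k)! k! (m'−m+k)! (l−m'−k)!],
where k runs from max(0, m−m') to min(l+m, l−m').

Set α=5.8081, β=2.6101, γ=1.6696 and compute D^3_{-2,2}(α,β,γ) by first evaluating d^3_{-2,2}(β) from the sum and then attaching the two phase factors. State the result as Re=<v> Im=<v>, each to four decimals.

Split into d^3_{-2,2}(β=2.6101) × two z-phases.
With c≡cos(β/2)=0.262629 and s≡sin(β/2)=0.964897, N=[1·120·120·1]^{1/2}=120.000000
k∈{4,5} keeps every argument non-negative
  k=4: (−1)^0·120.0000/(24)·0.2626^2·0.9649^4 = +0.298937
  k=5: (−1)^1·120.0000/(120)·0.2626^0·0.9649^6 = -0.807021
d^3_{-2,2}(2.6101) = +0.298937 -0.807021 = -0.508084
D = (+0.581544-0.813515i)·(-0.508084)·(-0.980539+0.196324i) = +0.208576-0.463298i

Re=0.2086 Im=-0.4633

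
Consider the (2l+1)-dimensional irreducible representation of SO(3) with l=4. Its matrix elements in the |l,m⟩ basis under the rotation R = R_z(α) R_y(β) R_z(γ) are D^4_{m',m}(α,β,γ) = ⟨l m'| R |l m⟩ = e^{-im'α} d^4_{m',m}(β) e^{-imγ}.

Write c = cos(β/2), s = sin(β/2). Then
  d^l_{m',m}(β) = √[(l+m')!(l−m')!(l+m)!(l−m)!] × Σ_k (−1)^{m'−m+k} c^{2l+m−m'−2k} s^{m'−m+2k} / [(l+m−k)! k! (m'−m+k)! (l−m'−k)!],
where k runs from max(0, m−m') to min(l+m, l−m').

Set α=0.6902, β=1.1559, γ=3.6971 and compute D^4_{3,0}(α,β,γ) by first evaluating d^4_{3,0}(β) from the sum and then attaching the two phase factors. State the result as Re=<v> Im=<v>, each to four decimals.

Re=0.2190 Im=0.4011

First d^4_{3,0}(β=1.1559), then the phase factors e^{-i(3)α} and e^{-i(0)γ}:
c=cos(1.1559/2)=0.837584, s=sin(1.1559/2)=0.546308; N=√[5040·1·24·24]=1703.830978
Admissible k: 0..1 (factorial args all ≥0)
  k=0: (−1)^3·1703.8310/(144)·0.8376^5·0.5463^3 = -0.795279
  k=1: (−1)^4·1703.8310/(144)·0.8376^3·0.5463^5 = +0.338328
d^4_{3,0}(1.1559) = -0.795279 +0.338328 = -0.456951
Phases: e^{-i·(3)·0.6902}=-0.479253-0.877677i, e^{-i·(0)·3.6971}=+1.000000+0.000000i ⇒ D=+0.218995+0.401055i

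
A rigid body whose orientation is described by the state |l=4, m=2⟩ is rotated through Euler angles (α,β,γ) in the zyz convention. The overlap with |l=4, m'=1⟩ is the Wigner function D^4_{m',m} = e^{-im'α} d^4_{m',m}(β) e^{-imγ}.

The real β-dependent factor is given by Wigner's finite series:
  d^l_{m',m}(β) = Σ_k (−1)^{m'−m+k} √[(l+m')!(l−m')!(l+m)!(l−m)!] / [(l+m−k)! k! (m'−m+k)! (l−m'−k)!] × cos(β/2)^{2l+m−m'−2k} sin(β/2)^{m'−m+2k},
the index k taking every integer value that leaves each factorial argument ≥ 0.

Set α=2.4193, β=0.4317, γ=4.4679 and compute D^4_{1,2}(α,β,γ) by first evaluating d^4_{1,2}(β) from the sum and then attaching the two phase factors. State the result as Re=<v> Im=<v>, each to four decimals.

Re=0.2081 Im=0.5538

Split into d^4_{1,2}(β=0.4317) × two z-phases.
c=cos(0.4317/2)=0.976795, s=sin(0.4317/2)=0.214178; N=√[120·6·720·2]=1018.233765
The bounds max(0,m−m')=1 and min(l+m,l−m')=3 give 3 terms
  k=1: (−1)^0·1018.2338/(240)·0.9768^7·0.2142^1 = +0.770963
  k=2: (−1)^1·1018.2338/(48)·0.9768^5·0.2142^3 = -0.185330
  k=3: (−1)^2·1018.2338/(72)·0.9768^3·0.2142^5 = +0.005940
d^4_{1,2}(0.4317) = +0.770963 -0.185330 +0.005940 = +0.591573
Phases: e^{-i·(1)·2.4193}=-0.750292-0.661107i, e^{-i·(2)·4.4679}=-0.882813-0.469724i ⇒ D=+0.208133+0.553750i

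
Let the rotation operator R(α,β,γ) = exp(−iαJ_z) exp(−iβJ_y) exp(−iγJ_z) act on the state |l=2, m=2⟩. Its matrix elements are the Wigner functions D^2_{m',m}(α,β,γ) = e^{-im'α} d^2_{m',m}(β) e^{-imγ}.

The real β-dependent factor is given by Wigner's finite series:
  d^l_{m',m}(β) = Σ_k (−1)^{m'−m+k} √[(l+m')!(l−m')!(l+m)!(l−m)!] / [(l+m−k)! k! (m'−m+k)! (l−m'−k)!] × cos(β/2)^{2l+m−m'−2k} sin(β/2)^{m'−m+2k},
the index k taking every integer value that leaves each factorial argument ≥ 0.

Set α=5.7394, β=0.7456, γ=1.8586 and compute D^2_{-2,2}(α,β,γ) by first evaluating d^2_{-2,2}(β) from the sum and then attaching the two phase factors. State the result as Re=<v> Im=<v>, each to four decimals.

Re=0.0016 Im=0.0175

Split into d^2_{-2,2}(β=0.7456) × two z-phases.
Half-angle: c=0.931311, s=0.364225. N=√(1·24·24·1)=24.000000
k∈{4} keeps every argument non-negative
  k=4: (−1)^0·24.0000/(24)·0.9313^0·0.3642^4 = +0.017599
d^2_{-2,2}(0.7456) = +0.017599
Attach z-rotation phases: D = e^{-i(-2)(5.7394)}·(+0.017599)·e^{-i(2)(1.8586)} = +0.001623+0.017524i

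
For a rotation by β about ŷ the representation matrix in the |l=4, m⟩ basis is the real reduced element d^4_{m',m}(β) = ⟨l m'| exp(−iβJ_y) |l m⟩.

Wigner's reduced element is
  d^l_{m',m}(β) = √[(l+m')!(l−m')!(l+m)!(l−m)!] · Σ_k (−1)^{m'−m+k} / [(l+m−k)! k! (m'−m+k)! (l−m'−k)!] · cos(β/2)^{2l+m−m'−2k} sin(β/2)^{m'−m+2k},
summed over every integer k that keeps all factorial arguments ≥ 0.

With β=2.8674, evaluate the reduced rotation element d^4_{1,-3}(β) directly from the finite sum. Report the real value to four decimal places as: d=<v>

d=-0.1357

d^4_{1,-3}(β=2.8674) via Wigner's sum:
With c≡cos(β/2)=0.136667 and s≡sin(β/2)=0.990617, N=[120·6·1·5040]^{1/2}=1904.940944
The bounds max(0,m−m')=0 and min(l+m,l−m')=1 give 2 terms
  k=0: (−1)^4·1904.9409/(144)·0.1367^4·0.9906^4 = +0.004444
  k=1: (−1)^5·1904.9409/(240)·0.1367^2·0.9906^6 = -0.140099
d^4_{1,-3}(2.8674) = +0.004444 -0.140099 = -0.135654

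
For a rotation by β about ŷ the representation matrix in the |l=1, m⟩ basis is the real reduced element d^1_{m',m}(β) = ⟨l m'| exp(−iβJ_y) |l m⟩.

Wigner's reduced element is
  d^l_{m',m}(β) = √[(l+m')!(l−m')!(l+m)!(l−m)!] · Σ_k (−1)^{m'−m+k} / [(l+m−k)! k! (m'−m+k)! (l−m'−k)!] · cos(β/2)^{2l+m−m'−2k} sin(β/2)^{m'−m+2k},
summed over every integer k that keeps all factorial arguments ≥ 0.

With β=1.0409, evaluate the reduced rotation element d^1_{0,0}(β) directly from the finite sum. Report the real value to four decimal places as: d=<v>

d^1_{0,0}(β=1.0409) via Wigner's sum:
With c≡cos(β/2)=0.867595 and s≡sin(β/2)=0.497271, N=[1·1·1·1]^{1/2}=1.000000
k∈{0,1} keeps every argument non-negative
  k=0: (−1)^0·1.0000/(1)·0.8676^2·0.4973^0 = +0.752722
  k=1: (−1)^1·1.0000/(1)·0.8676^0·0.4973^2 = -0.247278
d^1_{0,0}(1.0409) = +0.752722 -0.247278 = +0.505444

d=0.5054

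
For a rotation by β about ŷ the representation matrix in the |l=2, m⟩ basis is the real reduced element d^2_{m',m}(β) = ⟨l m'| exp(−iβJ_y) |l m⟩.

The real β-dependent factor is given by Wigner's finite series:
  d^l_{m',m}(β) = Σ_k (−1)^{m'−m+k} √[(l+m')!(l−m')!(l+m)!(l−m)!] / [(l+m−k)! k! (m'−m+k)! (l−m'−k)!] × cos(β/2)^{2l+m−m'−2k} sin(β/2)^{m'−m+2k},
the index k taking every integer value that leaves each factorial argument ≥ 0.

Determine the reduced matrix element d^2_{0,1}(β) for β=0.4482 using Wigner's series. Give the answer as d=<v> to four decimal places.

d=0.4783

d^2_{0,1}(β=0.4482) via Wigner's sum:
Half-angle: c=0.974995, s=0.222229. N=√(2·2·6·1)=4.898979
k: max(0,(1)−(0))=1 … min(2+(1),2−(0))=2
  k=1: (−1)^0·4.8990/(2)·0.9750^3·0.2222^1 = +0.504525
  k=2: (−1)^1·4.8990/(2)·0.9750^1·0.2222^3 = -0.026211
d^2_{0,1}(0.4482) = +0.504525 -0.026211 = +0.478314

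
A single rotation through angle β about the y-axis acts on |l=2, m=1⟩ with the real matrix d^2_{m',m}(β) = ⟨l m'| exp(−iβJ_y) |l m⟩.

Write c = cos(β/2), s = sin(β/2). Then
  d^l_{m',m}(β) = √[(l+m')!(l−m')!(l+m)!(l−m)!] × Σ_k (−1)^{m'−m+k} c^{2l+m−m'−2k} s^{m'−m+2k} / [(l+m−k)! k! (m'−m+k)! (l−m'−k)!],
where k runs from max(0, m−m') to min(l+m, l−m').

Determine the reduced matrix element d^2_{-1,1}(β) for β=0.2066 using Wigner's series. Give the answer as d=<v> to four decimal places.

d^2_{-1,1}(β=0.2066) via Wigner's sum:
With c≡cos(β/2)=0.994669 and s≡sin(β/2)=0.103116, N=[1·6·6·1]^{1/2}=6.000000
Admissible k: 2..3 (factorial args all ≥0)
  k=2: (−1)^0·6.0000/(2)·0.9947^2·0.1031^2 = +0.031560
  k=3: (−1)^1·6.0000/(6)·0.9947^0·0.1031^4 = -0.000113
d^2_{-1,1}(0.2066) = +0.031560 -0.000113 = +0.031447

d=0.0314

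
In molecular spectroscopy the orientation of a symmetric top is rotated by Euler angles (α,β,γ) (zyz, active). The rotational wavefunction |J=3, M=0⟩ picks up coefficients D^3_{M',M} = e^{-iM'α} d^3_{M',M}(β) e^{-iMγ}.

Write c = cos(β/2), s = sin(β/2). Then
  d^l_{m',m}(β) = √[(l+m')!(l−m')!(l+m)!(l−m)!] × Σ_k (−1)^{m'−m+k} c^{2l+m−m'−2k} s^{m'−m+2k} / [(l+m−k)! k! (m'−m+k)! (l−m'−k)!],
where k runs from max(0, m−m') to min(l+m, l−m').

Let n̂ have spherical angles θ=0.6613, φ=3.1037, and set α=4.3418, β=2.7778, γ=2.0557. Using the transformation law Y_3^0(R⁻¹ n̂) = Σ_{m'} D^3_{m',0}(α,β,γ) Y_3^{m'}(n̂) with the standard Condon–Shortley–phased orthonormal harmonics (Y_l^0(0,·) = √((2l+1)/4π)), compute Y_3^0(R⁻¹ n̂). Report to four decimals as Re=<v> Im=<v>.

Need the full column D^3_{m',0} for m'=−3..3 at α=4.3418, β=2.7778, γ=2.0557.
cos(β/2)=0.180895, sin(β/2)=0.983502
d^3_{-3,0}: single k=3 term ⇒ +0.025184;  D = +0.022577+0.011158i
d^3_{-2,0}: k∈[2..3] ⇒ +0.005673 -0.167693 = -0.162020;  D = +0.119518-0.109389i
d^3_{-1,0}: k∈[1..3] ⇒ +0.000660 -0.058522 +0.576626 = +0.518764;  D = -0.187878-0.483547i
d^3_{0,0}: k∈[0..3] ⇒ +0.000035 -0.009322 +0.275548 -0.905008 = -0.638747;  D = -0.638747+0.000000i
d^3_{1,0}: k∈[0..2] ⇒ -0.000660 +0.058522 -0.576626 = -0.518764;  D = +0.187878-0.483547i
d^3_{2,0}: k∈[0..1] ⇒ +0.005673 -0.167693 = -0.162020;  D = +0.119518+0.109389i
d^3_{3,0}: single k=0 term ⇒ -0.025184;  D = -0.022577+0.011158i
Y_3^{m'}(θ=0.6613,φ=3.1037) and Σ D·Y over m':
  (+0.0226+0.0112i)·(-0.0960-0.0110i)  (+0.1195-0.1094i)·(+0.3033+0.0230i)  (-0.1879-0.4835i)·(-0.4193-0.0159i)  (-0.6387+0.0000i)·(+0.0336+0.0000i)  (+0.1879-0.4835i)·(+0.4193-0.0159i)  (+0.1195+0.1094i)·(+0.3033-0.0230i)  (-0.0226+0.0112i)·(+0.0960-0.0110i)
Y_3^0(R⁻¹ n̂) = +0.194169+0.000000i

Re=0.1942 Im=0.0000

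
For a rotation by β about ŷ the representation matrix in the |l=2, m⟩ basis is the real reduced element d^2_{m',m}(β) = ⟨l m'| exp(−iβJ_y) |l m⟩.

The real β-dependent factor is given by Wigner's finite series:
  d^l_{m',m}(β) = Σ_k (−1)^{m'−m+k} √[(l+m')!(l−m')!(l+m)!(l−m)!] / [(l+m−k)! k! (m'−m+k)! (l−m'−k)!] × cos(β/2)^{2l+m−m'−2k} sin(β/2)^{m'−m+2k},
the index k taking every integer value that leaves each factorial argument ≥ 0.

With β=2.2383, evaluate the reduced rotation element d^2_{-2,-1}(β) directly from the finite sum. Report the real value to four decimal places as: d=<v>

d=0.1496

d^2_{-2,-1}(β=2.2383) via Wigner's sum:
c=cos(2.2383/2)=0.436447, s=sin(2.2383/2)=0.899730; N=√[1·24·1·6]=12.000000
k∈{1} keeps every argument non-negative
  k=1: (−1)^0·12.0000/(6)·0.4364^3·0.8997^1 = +0.149602
d^2_{-2,-1}(2.2383) = +0.149602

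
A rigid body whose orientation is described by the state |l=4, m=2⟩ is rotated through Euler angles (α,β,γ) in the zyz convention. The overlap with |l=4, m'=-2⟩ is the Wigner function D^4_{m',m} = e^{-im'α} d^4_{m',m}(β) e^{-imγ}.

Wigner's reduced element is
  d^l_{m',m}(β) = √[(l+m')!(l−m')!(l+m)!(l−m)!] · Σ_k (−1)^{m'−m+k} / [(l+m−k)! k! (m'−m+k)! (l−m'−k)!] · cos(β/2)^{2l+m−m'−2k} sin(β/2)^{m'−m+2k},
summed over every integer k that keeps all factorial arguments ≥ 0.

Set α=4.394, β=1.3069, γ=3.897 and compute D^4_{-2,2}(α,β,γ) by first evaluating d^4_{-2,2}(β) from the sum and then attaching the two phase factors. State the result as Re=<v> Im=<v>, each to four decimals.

Re=0.2460 Im=0.3781

Split into d^4_{-2,2}(β=1.3069) × two z-phases.
c=cos(1.3069/2)=0.793991, s=sin(1.3069/2)=0.607929; N=√[2·720·720·2]=1440.000000
k∈{4,5,6} keeps every argument non-negative
  k=4: (−1)^0·1440.0000/(96)·0.7940^4·0.6079^4 = +0.814266
  k=5: (−1)^1·1440.0000/(120)·0.7940^2·0.6079^6 = -0.381884
  k=6: (−1)^2·1440.0000/(1440)·0.7940^0·0.6079^8 = +0.018656
d^4_{-2,2}(1.3069) = +0.814266 -0.381884 +0.018656 = +0.451039
D = (-0.804016+0.594608i)·(+0.451039)·(+0.059946-0.998202i) = +0.245970+0.378067i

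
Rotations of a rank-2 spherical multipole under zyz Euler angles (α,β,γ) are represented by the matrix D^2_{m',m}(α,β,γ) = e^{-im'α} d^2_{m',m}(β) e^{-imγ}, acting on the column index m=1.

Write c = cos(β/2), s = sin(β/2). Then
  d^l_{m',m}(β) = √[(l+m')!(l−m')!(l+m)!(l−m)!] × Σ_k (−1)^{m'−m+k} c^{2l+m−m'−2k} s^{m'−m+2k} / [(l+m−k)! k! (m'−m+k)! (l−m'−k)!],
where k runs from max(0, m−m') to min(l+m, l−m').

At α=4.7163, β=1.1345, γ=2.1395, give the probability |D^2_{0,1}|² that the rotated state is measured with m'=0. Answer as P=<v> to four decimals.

P=0.2200

First d^2_{0,1}(β=1.1345), then the phase factors e^{-i(0)α} and e^{-i(1)γ}:
c=cos(1.1345/2)=0.843382, s=sin(1.1345/2)=0.537315; N=√[2·2·6·1]=4.898979
Admissible k: 1..2 (factorial args all ≥0)
  k=1: (−1)^0·4.8990/(2)·0.8434^3·0.5373^1 = +0.789545
  k=2: (−1)^1·4.8990/(2)·0.8434^1·0.5373^3 = -0.320469
d^2_{0,1}(1.1345) = +0.789545 -0.320469 = +0.469076
|D^2_{0,1}|² = |d^2_{0,1}(β)|² = (+0.469076)² = 0.220032 (the z-rotation phases have unit modulus)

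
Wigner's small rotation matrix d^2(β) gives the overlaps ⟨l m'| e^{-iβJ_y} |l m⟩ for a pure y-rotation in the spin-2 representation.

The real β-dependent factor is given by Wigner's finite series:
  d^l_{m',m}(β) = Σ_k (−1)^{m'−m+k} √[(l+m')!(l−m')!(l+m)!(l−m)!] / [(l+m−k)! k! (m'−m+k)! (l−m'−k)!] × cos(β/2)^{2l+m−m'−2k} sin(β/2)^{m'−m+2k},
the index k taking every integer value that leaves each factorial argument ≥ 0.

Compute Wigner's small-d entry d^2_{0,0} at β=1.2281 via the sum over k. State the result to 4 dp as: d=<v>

d=-0.3306

d^2_{0,0}(β=1.2281) via Wigner's sum:
c=cos(1.2281/2)=0.817321, s=sin(1.2281/2)=0.576182; N=√[2·2·2·2]=4.000000
k∈{0,1,2} keeps every argument non-negative
  k=0: (−1)^0·4.0000/(4)·0.8173^4·0.5762^0 = +0.446243
  k=1: (−1)^1·4.0000/(1)·0.8173^2·0.5762^2 = -0.887085
  k=2: (−1)^2·4.0000/(4)·0.8173^0·0.5762^4 = +0.110215
d^2_{0,0}(1.2281) = +0.446243 -0.887085 +0.110215 = -0.330628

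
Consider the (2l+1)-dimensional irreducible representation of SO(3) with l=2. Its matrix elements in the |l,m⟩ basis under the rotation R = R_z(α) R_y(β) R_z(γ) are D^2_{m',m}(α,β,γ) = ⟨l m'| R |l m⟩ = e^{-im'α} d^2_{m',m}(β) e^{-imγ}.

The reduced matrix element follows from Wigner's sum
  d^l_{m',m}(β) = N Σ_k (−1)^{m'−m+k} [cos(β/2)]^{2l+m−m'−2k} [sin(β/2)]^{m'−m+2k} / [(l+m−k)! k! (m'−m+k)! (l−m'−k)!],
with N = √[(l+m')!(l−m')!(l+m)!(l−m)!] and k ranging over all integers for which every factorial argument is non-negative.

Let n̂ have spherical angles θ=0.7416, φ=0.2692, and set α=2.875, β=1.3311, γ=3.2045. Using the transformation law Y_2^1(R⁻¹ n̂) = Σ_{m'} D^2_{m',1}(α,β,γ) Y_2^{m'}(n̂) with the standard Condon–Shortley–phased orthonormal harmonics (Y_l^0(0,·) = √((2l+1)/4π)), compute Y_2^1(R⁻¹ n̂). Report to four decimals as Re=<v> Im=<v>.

Re=0.2628 Im=0.0873

Need the full column D^2_{m',1} for m'=−2..2 at α=2.875, β=1.3311, γ=3.2045.
cos(β/2)=0.786577, sin(β/2)=0.617492
d^2_{-2,1}: single k=3 term ⇒ +0.370395;  D = -0.306515+0.207945i
d^2_{-1,1}: k∈[2..3] ⇒ +0.707728 -0.145387 = +0.562341;  D = +0.532090-0.181957i
d^2_{0,1}: k∈[1..2] ⇒ +0.736090 -0.453639 = +0.282451;  D = -0.281892+0.017757i
d^2_{1,1}: k∈[0..1] ⇒ +0.382794 -0.707728 = -0.324934;  D = -0.318217-0.065728i
d^2_{2,1}: single k=0 term ⇒ -0.601015;  D = +0.535770+0.272340i
Y_2^{m'}(θ=0.7416,φ=0.2692) and Σ D·Y over m':
  (-0.3065+0.2079i)·(+0.1513-0.0904i)  (+0.5321-0.1820i)·(+0.3709-0.1023i)  (-0.2819+0.0178i)·(+0.1991+0.0000i)  (-0.3182-0.0657i)·(-0.3709-0.1023i)  (+0.5358+0.2723i)·(+0.1513+0.0904i)
Y_2^1(R⁻¹ n̂) = +0.262809+0.087322i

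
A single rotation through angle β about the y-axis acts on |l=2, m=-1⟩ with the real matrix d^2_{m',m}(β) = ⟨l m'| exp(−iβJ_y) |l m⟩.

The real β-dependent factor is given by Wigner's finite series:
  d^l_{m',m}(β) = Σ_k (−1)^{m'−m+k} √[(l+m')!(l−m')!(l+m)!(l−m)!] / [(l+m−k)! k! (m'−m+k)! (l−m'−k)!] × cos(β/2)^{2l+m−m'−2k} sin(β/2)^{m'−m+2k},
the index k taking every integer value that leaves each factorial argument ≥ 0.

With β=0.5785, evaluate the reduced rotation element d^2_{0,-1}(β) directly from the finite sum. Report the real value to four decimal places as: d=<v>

d^2_{0,-1}(β=0.5785) via Wigner's sum:
With c≡cos(β/2)=0.958458 and s≡sin(β/2)=0.285233, N=[2·2·1·6]^{1/2}=4.898979
k∈{0,1} keeps every argument non-negative
  k=0: (−1)^1·4.8990/(2)·0.9585^3·0.2852^1 = -0.615170
  k=1: (−1)^2·4.8990/(2)·0.9585^1·0.2852^3 = +0.054482
d^2_{0,-1}(0.5785) = -0.615170 +0.054482 = -0.560689

d=-0.5607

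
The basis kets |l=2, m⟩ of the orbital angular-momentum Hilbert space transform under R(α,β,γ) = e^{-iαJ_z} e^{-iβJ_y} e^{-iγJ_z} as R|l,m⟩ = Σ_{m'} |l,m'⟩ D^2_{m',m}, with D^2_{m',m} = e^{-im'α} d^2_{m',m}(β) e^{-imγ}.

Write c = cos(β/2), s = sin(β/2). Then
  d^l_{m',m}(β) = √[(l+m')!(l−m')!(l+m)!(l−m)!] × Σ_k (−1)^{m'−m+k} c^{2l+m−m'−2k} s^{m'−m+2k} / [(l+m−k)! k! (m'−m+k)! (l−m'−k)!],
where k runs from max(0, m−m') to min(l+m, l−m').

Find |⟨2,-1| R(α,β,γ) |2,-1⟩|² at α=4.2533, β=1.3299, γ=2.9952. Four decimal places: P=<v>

Split into d^2_{-1,-1}(β=1.3299) × two z-phases.
c=cos(1.3299/2)=0.786948, s=sin(1.3299/2)=0.617020; N=√[1·6·1·6]=6.000000
The bounds max(0,m−m')=0 and min(l+m,l−m')=1 give 2 terms
  k=0: (−1)^0·6.0000/(6)·0.7869^4·0.6170^0 = +0.383516
  k=1: (−1)^1·6.0000/(2)·0.7869^2·0.6170^2 = -0.707312
d^2_{-1,-1}(1.3299) = +0.383516 -0.707312 = -0.323796
|D^2_{-1,-1}|² = |d^2_{-1,-1}(β)|² = (-0.323796)² = 0.104844 (the z-rotation phases have unit modulus)

P=0.1048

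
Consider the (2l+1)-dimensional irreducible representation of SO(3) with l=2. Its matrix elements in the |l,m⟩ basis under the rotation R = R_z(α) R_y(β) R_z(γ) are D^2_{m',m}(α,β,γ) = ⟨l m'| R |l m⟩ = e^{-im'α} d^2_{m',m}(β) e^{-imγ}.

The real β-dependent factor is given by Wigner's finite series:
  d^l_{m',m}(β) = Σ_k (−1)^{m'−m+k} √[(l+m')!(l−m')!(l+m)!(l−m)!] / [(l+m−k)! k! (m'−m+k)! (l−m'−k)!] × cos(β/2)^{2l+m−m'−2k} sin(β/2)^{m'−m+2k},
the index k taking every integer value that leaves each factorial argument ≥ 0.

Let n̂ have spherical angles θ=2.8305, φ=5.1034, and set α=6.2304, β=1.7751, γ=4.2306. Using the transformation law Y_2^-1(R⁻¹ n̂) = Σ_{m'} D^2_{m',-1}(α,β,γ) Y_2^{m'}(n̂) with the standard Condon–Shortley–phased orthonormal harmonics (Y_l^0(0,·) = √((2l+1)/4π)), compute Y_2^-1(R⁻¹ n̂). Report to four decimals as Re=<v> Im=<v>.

Need the full column D^2_{m',-1} for m'=−2..2 at α=6.2304, β=1.7751, γ=4.2306.
cos(β/2)=0.631314, sin(β/2)=0.775527
d^2_{-2,-1}: single k=1 term ⇒ +0.390268;  D = -0.216273-0.324862i
d^2_{-1,-1}: k∈[0..1] ⇒ +0.158848 -0.719128 = -0.560280;  D = +0.285449+0.482113i
d^2_{0,-1}: k∈[0..1] ⇒ -0.477979 +0.721294 = +0.243315;  D = -0.112744-0.215618i
d^2_{1,-1}: k∈[0..1] ⇒ +0.719128 -0.361733 = +0.357395;  D = -0.148664-0.325008i
d^2_{2,-1}: single k=0 term ⇒ -0.588934;  D = +0.216378+0.547745i
Y_2^{m'}(θ=2.8305,φ=5.1034) and Σ D·Y over m':
  (-0.2163-0.3249i)·(-0.0257+0.0255i)  (+0.2854+0.4821i)·(-0.0858-0.2081i)  (-0.1127-0.2156i)·(+0.5421+0.0000i)  (-0.1487-0.3250i)·(+0.0858-0.2081i)  (+0.2164+0.5477i)·(-0.0257-0.0255i)
Y_2^-1(R⁻¹ n̂) = -0.043416-0.231372i

Re=-0.0434 Im=-0.2314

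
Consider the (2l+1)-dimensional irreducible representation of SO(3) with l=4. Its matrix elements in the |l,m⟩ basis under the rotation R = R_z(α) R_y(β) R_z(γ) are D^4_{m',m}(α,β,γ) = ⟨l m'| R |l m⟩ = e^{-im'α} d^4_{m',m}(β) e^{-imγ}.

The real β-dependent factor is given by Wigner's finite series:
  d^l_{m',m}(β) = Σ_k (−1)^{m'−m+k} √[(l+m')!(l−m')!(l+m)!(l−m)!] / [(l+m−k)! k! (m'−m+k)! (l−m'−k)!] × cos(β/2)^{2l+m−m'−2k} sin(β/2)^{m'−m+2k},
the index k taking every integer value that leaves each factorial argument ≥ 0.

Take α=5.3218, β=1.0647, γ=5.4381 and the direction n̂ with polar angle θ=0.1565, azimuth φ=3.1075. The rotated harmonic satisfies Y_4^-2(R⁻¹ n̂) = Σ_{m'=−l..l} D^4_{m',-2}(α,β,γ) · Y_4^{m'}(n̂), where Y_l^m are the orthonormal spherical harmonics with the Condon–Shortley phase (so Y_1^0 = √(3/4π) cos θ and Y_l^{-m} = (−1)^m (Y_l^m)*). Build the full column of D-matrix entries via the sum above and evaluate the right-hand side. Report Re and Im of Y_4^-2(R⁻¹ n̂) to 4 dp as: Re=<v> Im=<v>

Re=-0.0111 Im=-0.0270

Need the full column D^4_{m',-2} for m'=−4..4 at α=5.3218, β=1.0647, γ=5.4381.
cos(β/2)=0.861617, sin(β/2)=0.507560
d^4_{-4,-2}: single k=2 term ⇒ +0.557747;  D = +0.409057+0.379150i
d^4_{-3,-2}: k∈[1..2] ⇒ +0.669499 -0.696974 = -0.027476;  D = +0.003781-0.027214i
d^4_{-2,-2}: k∈[0..2] ⇒ +0.303748 -1.264852 +0.548650 = -0.412454;  D = +0.367479-0.187291i
d^4_{-1,-2}: k∈[0..2] ⇒ -0.759140 +1.317158 -0.304714 = +0.253304;  D = -0.223494-0.119219i
d^4_{0,-2}: k∈[0..2] ⇒ +0.999954 -0.925325 +0.120412 = +0.195041;  D = -0.023228-0.193653i
d^4_{1,-2}: k∈[0..2] ⇒ -0.878105 +0.457071 -0.031722 = -0.452756;  D = -0.337749+0.301519i
d^4_{2,-2}: k∈[0..2] ⇒ +0.548650 -0.152311 +0.004404 = +0.400744;  D = +0.389952+0.092375i
d^4_{3,-2}: k∈[0..1] ⇒ -0.241859 +0.027976 = -0.213883;  D = -0.078700-0.198878i
d^4_{4,-2}: single k=0 term ⇒ +0.067163;  D = -0.037063+0.056010i
Y_4^{m'}(θ=0.1565,φ=3.1075) and Σ D·Y over m':
  (+0.4091+0.3792i)·(+0.0003+0.0000i)  (+0.0038-0.0272i)·(-0.0047-0.0005i)  (+0.3675-0.1873i)·(+0.0473+0.0032i)  (-0.2235-0.1192i)·(-0.2788-0.0095i)  (-0.0232-0.1937i)·(+0.7457+0.0000i)  (-0.3377+0.3015i)·(+0.2788-0.0095i)  (+0.3900+0.0924i)·(+0.0473-0.0032i)  (-0.0787-0.1989i)·(+0.0047-0.0005i)  (-0.0371+0.0560i)·(+0.0003-0.0000i)
Y_4^-2(R⁻¹ n̂) = -0.011143-0.026961i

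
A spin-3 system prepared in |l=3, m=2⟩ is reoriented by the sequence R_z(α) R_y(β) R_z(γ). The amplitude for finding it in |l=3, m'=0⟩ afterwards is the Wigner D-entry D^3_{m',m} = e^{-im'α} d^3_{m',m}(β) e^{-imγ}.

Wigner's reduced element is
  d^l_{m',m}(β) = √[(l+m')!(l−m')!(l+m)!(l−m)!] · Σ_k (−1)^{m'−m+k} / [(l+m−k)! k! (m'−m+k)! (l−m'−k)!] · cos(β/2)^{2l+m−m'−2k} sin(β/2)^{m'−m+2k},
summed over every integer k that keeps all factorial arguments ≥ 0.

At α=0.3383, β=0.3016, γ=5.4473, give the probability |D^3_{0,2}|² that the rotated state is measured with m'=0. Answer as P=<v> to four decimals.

P=0.0133

D^3_{0,2}(0.3383,0.3016,5.4473) = e^{-i·0·0.3383}·d^3_{0,2}(0.3016)·e^{-i·2·5.4473}. Compute d first:
With c≡cos(β/2)=0.988651 and s≡sin(β/2)=0.150229, N=[6·6·120·1]^{1/2}=65.726707
k: max(0,(2)−(0))=2 … min(3+(2),3−(0))=3
  k=2: (−1)^0·65.7267/(12)·0.9887^4·0.1502^2 = +0.118098
  k=3: (−1)^1·65.7267/(12)·0.9887^2·0.1502^4 = -0.002727
d^3_{0,2}(0.3016) = +0.118098 -0.002727 = +0.115371
|D^3_{0,2}|² = |d^3_{0,2}(β)|² = (+0.115371)² = 0.013310 (the z-rotation phases have unit modulus)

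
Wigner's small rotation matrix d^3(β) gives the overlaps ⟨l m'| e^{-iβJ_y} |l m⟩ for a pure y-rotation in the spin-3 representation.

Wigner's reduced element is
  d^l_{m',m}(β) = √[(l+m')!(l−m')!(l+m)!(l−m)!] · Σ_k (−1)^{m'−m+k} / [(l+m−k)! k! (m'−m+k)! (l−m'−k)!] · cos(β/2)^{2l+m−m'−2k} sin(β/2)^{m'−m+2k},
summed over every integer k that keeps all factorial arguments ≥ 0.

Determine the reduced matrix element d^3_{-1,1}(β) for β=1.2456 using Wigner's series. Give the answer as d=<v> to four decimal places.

d=0.3170

d^3_{-1,1}(β=1.2456) via Wigner's sum:
With c≡cos(β/2)=0.812248 and s≡sin(β/2)=0.583312, N=[2·24·24·2]^{1/2}=48.000000
The bounds max(0,m−m')=2 and min(l+m,l−m')=4 give 3 terms
  k=2: (−1)^0·48.0000/(8)·0.8122^4·0.5833^2 = +0.888604
  k=3: (−1)^1·48.0000/(6)·0.8122^2·0.5833^4 = -0.611041
  k=4: (−1)^2·48.0000/(48)·0.8122^0·0.5833^6 = +0.039392
d^3_{-1,1}(1.2456) = +0.888604 -0.611041 +0.039392 = +0.316954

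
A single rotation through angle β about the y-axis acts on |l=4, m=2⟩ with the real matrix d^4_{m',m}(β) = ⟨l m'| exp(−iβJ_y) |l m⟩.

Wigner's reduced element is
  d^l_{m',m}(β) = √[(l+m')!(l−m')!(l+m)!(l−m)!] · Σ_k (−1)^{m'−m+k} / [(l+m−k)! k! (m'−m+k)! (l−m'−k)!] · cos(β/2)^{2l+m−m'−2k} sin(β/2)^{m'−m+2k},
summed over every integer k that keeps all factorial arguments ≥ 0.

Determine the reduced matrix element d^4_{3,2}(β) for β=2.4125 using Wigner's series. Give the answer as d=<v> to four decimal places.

d=0.0502

d^4_{3,2}(β=2.4125) via Wigner's sum:
c=cos(2.4125/2)=0.356525, s=sin(2.4125/2)=0.934286; N=√[5040·1·720·2]=2693.993318
k∈{0,1} keeps every argument non-negative
  k=0: (−1)^1·2693.9933/(720)·0.3565^7·0.9343^1 = -0.002560
  k=1: (−1)^2·2693.9933/(240)·0.3565^5·0.9343^3 = +0.052732
d^4_{3,2}(2.4125) = -0.002560 +0.052732 = +0.050173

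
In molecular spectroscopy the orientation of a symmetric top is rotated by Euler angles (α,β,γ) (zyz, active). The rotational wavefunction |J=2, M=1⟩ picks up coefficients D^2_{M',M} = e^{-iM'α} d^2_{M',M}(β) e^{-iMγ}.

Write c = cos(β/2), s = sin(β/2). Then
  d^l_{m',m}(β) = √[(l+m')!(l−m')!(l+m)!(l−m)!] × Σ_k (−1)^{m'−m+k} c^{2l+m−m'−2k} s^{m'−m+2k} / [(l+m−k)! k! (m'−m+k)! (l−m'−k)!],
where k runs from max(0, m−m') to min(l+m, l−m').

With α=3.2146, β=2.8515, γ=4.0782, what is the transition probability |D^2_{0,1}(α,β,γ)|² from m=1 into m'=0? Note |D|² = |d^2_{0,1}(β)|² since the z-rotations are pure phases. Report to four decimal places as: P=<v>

P=0.1127

D^2_{0,1}(3.2146,2.8515,4.0782) = e^{-i·0·3.2146}·d^2_{0,1}(2.8515)·e^{-i·1·4.0782}. Compute d first:
With c≡cos(β/2)=0.144538 and s≡sin(β/2)=0.989499, N=[2·2·6·1]^{1/2}=4.898979
k: max(0,(1)−(0))=1 … min(2+(1),2−(0))=2
  k=1: (−1)^0·4.8990/(2)·0.1445^3·0.9895^1 = +0.007319
  k=2: (−1)^1·4.8990/(2)·0.1445^1·0.9895^3 = -0.343008
d^2_{0,1}(2.8515) = +0.007319 -0.343008 = -0.335690
|D^2_{0,1}|² = |d^2_{0,1}(β)|² = (-0.335690)² = 0.112688 (the z-rotation phases have unit modulus)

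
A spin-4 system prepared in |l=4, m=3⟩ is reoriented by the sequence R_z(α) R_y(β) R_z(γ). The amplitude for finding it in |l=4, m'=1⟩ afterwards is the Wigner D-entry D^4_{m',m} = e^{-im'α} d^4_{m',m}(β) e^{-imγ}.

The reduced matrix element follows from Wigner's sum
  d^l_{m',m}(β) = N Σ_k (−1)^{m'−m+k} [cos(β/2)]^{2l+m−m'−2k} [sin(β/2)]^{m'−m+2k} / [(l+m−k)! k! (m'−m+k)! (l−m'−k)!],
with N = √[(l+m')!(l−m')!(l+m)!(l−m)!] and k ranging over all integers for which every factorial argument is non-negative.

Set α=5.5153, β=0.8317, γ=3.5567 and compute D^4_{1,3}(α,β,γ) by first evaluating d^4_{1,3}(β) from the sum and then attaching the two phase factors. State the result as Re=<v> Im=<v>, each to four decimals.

Split into d^4_{1,3}(β=0.8317) × two z-phases.
With c≡cos(β/2)=0.914773 and s≡sin(β/2)=0.403968, N=[120·6·5040·1]^{1/2}=1904.940944
k∈{2,3} keeps every argument non-negative
  k=2: (−1)^0·1904.9409/(240)·0.9148^6·0.4040^2 = +0.759004
  k=3: (−1)^1·1904.9409/(144)·0.9148^4·0.4040^4 = -0.246694
d^4_{1,3}(0.8317) = +0.759004 -0.246694 = +0.512310
Phases: e^{-i·(1)·5.5153}=+0.719381+0.694616i, e^{-i·(3)·3.5567}=-0.319758+0.947499i ⇒ D=-0.455021+0.235409i

Re=-0.4550 Im=0.2354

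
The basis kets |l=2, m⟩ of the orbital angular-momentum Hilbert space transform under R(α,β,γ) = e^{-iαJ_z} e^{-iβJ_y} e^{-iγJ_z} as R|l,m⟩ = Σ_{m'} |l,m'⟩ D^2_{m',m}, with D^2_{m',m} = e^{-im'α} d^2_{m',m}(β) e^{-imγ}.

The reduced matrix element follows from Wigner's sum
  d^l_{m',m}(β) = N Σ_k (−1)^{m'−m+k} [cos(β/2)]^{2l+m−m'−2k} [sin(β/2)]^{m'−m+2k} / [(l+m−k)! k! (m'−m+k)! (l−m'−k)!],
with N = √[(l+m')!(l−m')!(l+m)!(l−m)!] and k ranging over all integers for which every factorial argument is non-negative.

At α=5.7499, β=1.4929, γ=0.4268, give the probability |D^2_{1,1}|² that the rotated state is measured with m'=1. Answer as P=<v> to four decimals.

P=0.2071

D^2_{1,1}(5.7499,1.4929,0.4268) = e^{-i·1·5.7499}·d^2_{1,1}(1.4929)·e^{-i·1·0.4268}. Compute d first:
c=cos(1.4929/2)=0.734104, s=sin(1.4929/2)=0.679037; N=√[6·1·6·1]=6.000000
The bounds max(0,m−m')=0 and min(l+m,l−m')=1 give 2 terms
  k=0: (−1)^0·6.0000/(6)·0.7341^4·0.6790^0 = +0.290423
  k=1: (−1)^1·6.0000/(2)·0.7341^2·0.6790^2 = -0.745458
d^2_{1,1}(1.4929) = +0.290423 -0.745458 = -0.455036
|D^2_{1,1}|² = |d^2_{1,1}(β)|² = (-0.455036)² = 0.207057 (the z-rotation phases have unit modulus)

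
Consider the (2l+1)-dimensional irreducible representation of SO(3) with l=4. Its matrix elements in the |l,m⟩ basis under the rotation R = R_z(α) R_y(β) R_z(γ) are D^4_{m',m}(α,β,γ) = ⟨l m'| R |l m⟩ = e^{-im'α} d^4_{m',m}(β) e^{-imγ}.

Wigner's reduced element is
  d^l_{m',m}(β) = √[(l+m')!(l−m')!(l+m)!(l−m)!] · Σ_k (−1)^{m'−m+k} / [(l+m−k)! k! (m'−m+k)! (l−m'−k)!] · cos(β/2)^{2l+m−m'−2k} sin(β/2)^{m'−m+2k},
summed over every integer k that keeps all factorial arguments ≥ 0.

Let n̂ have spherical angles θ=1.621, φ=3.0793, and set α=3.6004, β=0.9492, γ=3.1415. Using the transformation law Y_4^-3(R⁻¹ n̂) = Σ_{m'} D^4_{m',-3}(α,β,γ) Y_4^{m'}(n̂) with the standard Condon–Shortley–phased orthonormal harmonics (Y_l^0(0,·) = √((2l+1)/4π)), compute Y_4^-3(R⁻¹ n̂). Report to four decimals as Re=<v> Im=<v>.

Re=0.2046 Im=-0.2708

Need the full column D^4_{m',-3} for m'=−4..4 at α=3.6004, β=0.9492, γ=3.1415.
cos(β/2)=0.889476, sin(β/2)=0.456983
d^4_{-4,-3}: single k=1 term ⇒ +0.569355;  D = +0.148655-0.549606i
d^4_{-3,-3}: k∈[0..1] ⇒ +0.391807 -0.723939 = -0.332132;  D = -0.064243-0.325859i
d^4_{-2,-3}: k∈[0..1] ⇒ -0.753186 +0.596423 = -0.156762;  D = +0.095301+0.124467i
d^4_{-1,-3}: k∈[0..1] ⇒ +0.820869 -0.361122 = +0.459747;  D = +0.412257+0.203498i
d^4_{0,-3}: k∈[0..1] ⇒ -0.628685 +0.165945 = -0.462740;  D = +0.462740-0.000129i
d^4_{1,-3}: k∈[0..1] ⇒ +0.361122 -0.057192 = +0.303930;  D = +0.272461-0.134680i
d^4_{2,-3}: k∈[0..1] ⇒ -0.157430 +0.013851 = -0.143578;  D = +0.087223-0.114047i
d^4_{3,-3}: k∈[0..1] ⇒ +0.050439 -0.001902 = +0.048537;  D = +0.009362-0.047625i
d^4_{4,-3}: single k=0 term ⇒ -0.010471;  D = -0.002739-0.010106i
Y_4^{m'}(θ=1.621,φ=3.0793) and Σ D·Y over m':
  (+0.1487-0.5496i)·(+0.4267+0.1086i)  (-0.0642-0.3259i)·(+0.0615+0.0116i)  (+0.0953+0.1245i)·(-0.3253-0.0407i)  (+0.4123+0.2035i)·(-0.0706-0.0044i)  (+0.4627-0.0001i)·(+0.3094+0.0000i)  (+0.2725-0.1347i)·(+0.0706-0.0044i)  (+0.0872-0.1140i)·(-0.3253+0.0407i)  (+0.0094-0.0476i)·(-0.0615+0.0116i)  (-0.0027-0.0101i)·(+0.4267-0.1086i)
Y_4^-3(R⁻¹ n̂) = +0.204609-0.270781i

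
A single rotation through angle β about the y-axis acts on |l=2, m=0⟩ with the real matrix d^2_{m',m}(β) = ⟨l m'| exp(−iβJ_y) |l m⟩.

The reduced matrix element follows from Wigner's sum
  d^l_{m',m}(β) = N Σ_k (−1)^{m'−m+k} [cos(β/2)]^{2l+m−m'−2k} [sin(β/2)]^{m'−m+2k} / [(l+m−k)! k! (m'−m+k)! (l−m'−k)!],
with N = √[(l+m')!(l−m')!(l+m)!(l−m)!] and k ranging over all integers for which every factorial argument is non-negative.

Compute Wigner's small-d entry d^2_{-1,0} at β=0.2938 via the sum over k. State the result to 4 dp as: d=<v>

d^2_{-1,0}(β=0.2938) via Wigner's sum:
With c≡cos(β/2)=0.989230 and s≡sin(β/2)=0.146372, N=[1·6·2·2]^{1/2}=4.898979
k: max(0,(0)−(-1))=1 … min(2+(0),2−(-1))=2
  k=1: (−1)^0·4.8990/(2)·0.9892^3·0.1464^1 = +0.347077
  k=2: (−1)^1·4.8990/(2)·0.9892^1·0.1464^3 = -0.007599
d^2_{-1,0}(0.2938) = +0.347077 -0.007599 = +0.339478

d=0.3395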